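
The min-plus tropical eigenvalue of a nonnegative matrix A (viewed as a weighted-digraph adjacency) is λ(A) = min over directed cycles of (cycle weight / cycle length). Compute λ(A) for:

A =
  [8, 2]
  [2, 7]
λ(A) = 2

Enumerate directed cycles and compute their means (weight / length). Sample:
  cycle 0 → 0: weight = 8, length = 1, mean = 8/1 ≈ 8.000
  cycle 1 → 1: weight = 7, length = 1, mean = 7/1 ≈ 7.000
  cycle 0 → 1 → 0: weight = 4, length = 2, mean = 4/2 ≈ 2.000
  cycle 1 → 0 → 1: weight = 4, length = 2, mean = 4/2 ≈ 2.000
Minimum mean = 2.000, attained e.g. along the cycle 0 → 1 → 0 with weight 4 and length 2. So λ(A) = 4/2 = 2.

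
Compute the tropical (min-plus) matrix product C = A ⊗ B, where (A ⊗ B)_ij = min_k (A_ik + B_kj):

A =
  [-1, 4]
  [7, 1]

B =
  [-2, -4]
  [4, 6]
A ⊗ B =
  [-3, -5]
  [5, 3]

Apply the min-plus product entry-by-entry:
  C[0][0] = min over k of (A[0][0] + B[0][0] = -1 + -2 = -3, A[0][1] + B[1][0] = 4 + 4 = 8) = -3 (attained at k = 0)
  C[0][1] = min over k of (A[0][0] + B[0][1] = -1 + -4 = -5, A[0][1] + B[1][1] = 4 + 6 = 10) = -5 (attained at k = 0)
  C[1][0] = min over k of (A[1][0] + B[0][0] = 7 + -2 = 5, A[1][1] + B[1][0] = 1 + 4 = 5) = 5 (attained at k = 0)
  C[1][1] = min over k of (A[1][0] + B[0][1] = 7 + -4 = 3, A[1][1] + B[1][1] = 1 + 6 = 7) = 3 (attained at k = 0)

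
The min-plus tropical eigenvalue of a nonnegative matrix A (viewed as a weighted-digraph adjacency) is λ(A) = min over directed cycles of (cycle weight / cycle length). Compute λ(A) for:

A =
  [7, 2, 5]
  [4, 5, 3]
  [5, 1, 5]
λ(A) = 2

Enumerate directed cycles and compute their means (weight / length). Sample:
  cycle 0 → 0: weight = 7, length = 1, mean = 7/1 ≈ 7.000
  cycle 1 → 1: weight = 5, length = 1, mean = 5/1 ≈ 5.000
  cycle 2 → 2: weight = 5, length = 1, mean = 5/1 ≈ 5.000
  cycle 0 → 1 → 0: weight = 6, length = 2, mean = 6/2 ≈ 3.000
  cycle 0 → 2 → 0: weight = 10, length = 2, mean = 10/2 ≈ 5.000
  cycle 1 → 0 → 1: weight = 6, length = 2, mean = 6/2 ≈ 3.000
Minimum mean = 2.000, attained e.g. along the cycle 1 → 2 → 1 with weight 4 and length 2. So λ(A) = 4/2 = 2.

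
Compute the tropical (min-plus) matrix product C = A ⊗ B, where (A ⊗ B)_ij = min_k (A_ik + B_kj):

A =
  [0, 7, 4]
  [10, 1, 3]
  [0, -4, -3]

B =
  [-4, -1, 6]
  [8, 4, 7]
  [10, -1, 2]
A ⊗ B =
  [-4, -1, 6]
  [6, 2, 5]
  [-4, -4, -1]

Apply the min-plus product entry-by-entry:
  C[0][0] = min over k of (A[0][0] + B[0][0] = 0 + -4 = -4, A[0][1] + B[1][0] = 7 + 8 = 15, A[0][2] + B[2][0] = 4 + 10 = 14) = -4 (attained at k = 0)
  C[0][1] = min over k of (A[0][0] + B[0][1] = 0 + -1 = -1, A[0][1] + B[1][1] = 7 + 4 = 11, A[0][2] + B[2][1] = 4 + -1 = 3) = -1 (attained at k = 0)
  C[0][2] = min over k of (A[0][0] + B[0][2] = 0 + 6 = 6, A[0][1] + B[1][2] = 7 + 7 = 14, A[0][2] + B[2][2] = 4 + 2 = 6) = 6 (attained at k = 0)
  C[1][0] = min over k of (A[1][0] + B[0][0] = 10 + -4 = 6, A[1][1] + B[1][0] = 1 + 8 = 9, A[1][2] + B[2][0] = 3 + 10 = 13) = 6 (attained at k = 0)
  C[1][1] = min over k of (A[1][0] + B[0][1] = 10 + -1 = 9, A[1][1] + B[1][1] = 1 + 4 = 5, A[1][2] + B[2][1] = 3 + -1 = 2) = 2 (attained at k = 2)
  C[1][2] = min over k of (A[1][0] + B[0][2] = 10 + 6 = 16, A[1][1] + B[1][2] = 1 + 7 = 8, A[1][2] + B[2][2] = 3 + 2 = 5) = 5 (attained at k = 2)
  C[2][0] = min over k of (A[2][0] + B[0][0] = 0 + -4 = -4, A[2][1] + B[1][0] = -4 + 8 = 4, A[2][2] + B[2][0] = -3 + 10 = 7) = -4 (attained at k = 0)
  C[2][1] = min over k of (A[2][0] + B[0][1] = 0 + -1 = -1, A[2][1] + B[1][1] = -4 + 4 = 0, A[2][2] + B[2][1] = -3 + -1 = -4) = -4 (attained at k = 2)
  C[2][2] = min over k of (A[2][0] + B[0][2] = 0 + 6 = 6, A[2][1] + B[1][2] = -4 + 7 = 3, A[2][2] + B[2][2] = -3 + 2 = -1) = -1 (attained at k = 2)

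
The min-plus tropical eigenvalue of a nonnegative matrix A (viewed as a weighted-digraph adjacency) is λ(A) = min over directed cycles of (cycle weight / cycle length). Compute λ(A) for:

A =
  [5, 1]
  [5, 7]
λ(A) = 3

Enumerate directed cycles and compute their means (weight / length). Sample:
  cycle 0 → 0: weight = 5, length = 1, mean = 5/1 ≈ 5.000
  cycle 1 → 1: weight = 7, length = 1, mean = 7/1 ≈ 7.000
  cycle 0 → 1 → 0: weight = 6, length = 2, mean = 6/2 ≈ 3.000
  cycle 1 → 0 → 1: weight = 6, length = 2, mean = 6/2 ≈ 3.000
Minimum mean = 3.000, attained e.g. along the cycle 0 → 1 → 0 with weight 6 and length 2. So λ(A) = 6/2 = 3.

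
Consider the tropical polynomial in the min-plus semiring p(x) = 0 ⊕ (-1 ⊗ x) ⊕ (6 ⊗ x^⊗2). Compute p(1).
p(1) = 0

A tropical monomial a ⊗ x^⊗i evaluates to a + i · x. Evaluating each term at x = 1:
  Term 0 contributes 0 + 0 · 1 = 0
  Term 1 contributes -1 + 1 · 1 = 0
  Term 2 contributes 6 + 2 · 1 = 8
p(1) = ⊕ of these = min[0, 0, 8] = 0.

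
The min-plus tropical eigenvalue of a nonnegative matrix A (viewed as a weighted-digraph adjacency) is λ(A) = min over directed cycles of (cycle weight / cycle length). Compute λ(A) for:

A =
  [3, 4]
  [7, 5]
λ(A) = 3

Enumerate directed cycles and compute their means (weight / length). Sample:
  cycle 0 → 0: weight = 3, length = 1, mean = 3/1 ≈ 3.000
  cycle 1 → 1: weight = 5, length = 1, mean = 5/1 ≈ 5.000
  cycle 0 → 1 → 0: weight = 11, length = 2, mean = 11/2 ≈ 5.500
  cycle 1 → 0 → 1: weight = 11, length = 2, mean = 11/2 ≈ 5.500
Minimum mean = 3.000, attained e.g. along the cycle 0 → 0 with weight 3 and length 1. So λ(A) = 3/1 = 3.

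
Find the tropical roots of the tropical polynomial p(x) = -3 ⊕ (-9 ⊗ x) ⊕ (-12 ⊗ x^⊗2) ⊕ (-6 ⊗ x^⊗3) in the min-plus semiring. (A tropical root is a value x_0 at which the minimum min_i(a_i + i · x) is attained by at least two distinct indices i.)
Roots: {-6, 3, 6}

Each tropical root is a break point of the lower envelope of the lines y = a_i + i · x (there are 4 lines, with slopes 0, 1, ..., 3). Only the lines that attain the minimum somewhere contribute to roots; other lines are dominated. Here the surviving (envelope) indices are i = 3, i = 2, i = 1, i = 0.
Intersections between consecutive envelope lines give the roots: for adjacent envelope indices i < j the intersection is x = (a_i − a_j) / (j − i). Reading off the sorted break points: {-6, 3, 6}.
Verification: at each break x_0, at least two indices attain the minimum of min_i(a_i + i · x_0).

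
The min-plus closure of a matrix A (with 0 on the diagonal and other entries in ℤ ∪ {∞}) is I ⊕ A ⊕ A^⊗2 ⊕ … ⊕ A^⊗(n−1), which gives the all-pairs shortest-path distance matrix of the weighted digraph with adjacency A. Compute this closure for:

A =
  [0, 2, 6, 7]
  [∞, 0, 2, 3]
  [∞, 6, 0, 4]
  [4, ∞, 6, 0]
Closure =
  [0, 2, 4, 5]
  [7, 0, 2, 3]
  [8, 6, 0, 4]
  [4, 6, 6, 0]

This is the Floyd-Warshall all-pairs shortest-path computation. For each intermediate vertex k = 0, 1, …, 3, update dist[i][j] ← min(dist[i][j], dist[i][k] + dist[k][j]). The final matrix gives, for each (i, j), the minimum total weight of any directed path from i to j (possibly empty when i = j).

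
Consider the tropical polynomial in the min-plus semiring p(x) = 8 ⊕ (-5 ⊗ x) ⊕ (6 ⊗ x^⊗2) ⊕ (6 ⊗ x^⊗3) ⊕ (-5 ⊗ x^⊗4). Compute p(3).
p(3) = -2

A tropical monomial a ⊗ x^⊗i evaluates to a + i · x. Evaluating each term at x = 3:
  Term 0 contributes 8 + 0 · 3 = 8
  Term 1 contributes -5 + 1 · 3 = -2
  Term 2 contributes 6 + 2 · 3 = 12
  Term 3 contributes 6 + 3 · 3 = 15
  Term 4 contributes -5 + 4 · 3 = 7
p(3) = ⊕ of these = min[8, -2, 12, 15, 7] = -2.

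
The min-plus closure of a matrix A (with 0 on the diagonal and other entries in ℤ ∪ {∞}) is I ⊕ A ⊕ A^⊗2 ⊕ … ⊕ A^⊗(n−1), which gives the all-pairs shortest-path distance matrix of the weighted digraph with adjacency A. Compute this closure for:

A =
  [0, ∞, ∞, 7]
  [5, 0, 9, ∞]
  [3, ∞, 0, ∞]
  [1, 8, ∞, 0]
Closure =
  [0, 15, 24, 7]
  [5, 0, 9, 12]
  [3, 18, 0, 10]
  [1, 8, 17, 0]

This is the Floyd-Warshall all-pairs shortest-path computation. For each intermediate vertex k = 0, 1, …, 3, update dist[i][j] ← min(dist[i][j], dist[i][k] + dist[k][j]). The final matrix gives, for each (i, j), the minimum total weight of any directed path from i to j (possibly empty when i = j).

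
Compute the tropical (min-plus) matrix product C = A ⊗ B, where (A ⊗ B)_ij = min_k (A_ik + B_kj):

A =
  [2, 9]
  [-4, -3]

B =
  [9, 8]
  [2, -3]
A ⊗ B =
  [11, 6]
  [-1, -6]

Apply the min-plus product entry-by-entry:
  C[0][0] = min over k of (A[0][0] + B[0][0] = 2 + 9 = 11, A[0][1] + B[1][0] = 9 + 2 = 11) = 11 (attained at k = 0)
  C[0][1] = min over k of (A[0][0] + B[0][1] = 2 + 8 = 10, A[0][1] + B[1][1] = 9 + -3 = 6) = 6 (attained at k = 1)
  C[1][0] = min over k of (A[1][0] + B[0][0] = -4 + 9 = 5, A[1][1] + B[1][0] = -3 + 2 = -1) = -1 (attained at k = 1)
  C[1][1] = min over k of (A[1][0] + B[0][1] = -4 + 8 = 4, A[1][1] + B[1][1] = -3 + -3 = -6) = -6 (attained at k = 1)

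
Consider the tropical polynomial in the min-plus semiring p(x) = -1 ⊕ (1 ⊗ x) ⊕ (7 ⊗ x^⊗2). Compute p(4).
p(4) = -1

A tropical monomial a ⊗ x^⊗i evaluates to a + i · x. Evaluating each term at x = 4:
  Term 0 contributes -1 + 0 · 4 = -1
  Term 1 contributes 1 + 1 · 4 = 5
  Term 2 contributes 7 + 2 · 4 = 15
p(4) = ⊕ of these = min[-1, 5, 15] = -1.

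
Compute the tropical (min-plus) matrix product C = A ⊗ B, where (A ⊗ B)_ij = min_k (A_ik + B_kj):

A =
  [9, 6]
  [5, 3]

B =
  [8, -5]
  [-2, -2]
A ⊗ B =
  [4, 4]
  [1, 0]

Apply the min-plus product entry-by-entry:
  C[0][0] = min over k of (A[0][0] + B[0][0] = 9 + 8 = 17, A[0][1] + B[1][0] = 6 + -2 = 4) = 4 (attained at k = 1)
  C[0][1] = min over k of (A[0][0] + B[0][1] = 9 + -5 = 4, A[0][1] + B[1][1] = 6 + -2 = 4) = 4 (attained at k = 0)
  C[1][0] = min over k of (A[1][0] + B[0][0] = 5 + 8 = 13, A[1][1] + B[1][0] = 3 + -2 = 1) = 1 (attained at k = 1)
  C[1][1] = min over k of (A[1][0] + B[0][1] = 5 + -5 = 0, A[1][1] + B[1][1] = 3 + -2 = 1) = 0 (attained at k = 0)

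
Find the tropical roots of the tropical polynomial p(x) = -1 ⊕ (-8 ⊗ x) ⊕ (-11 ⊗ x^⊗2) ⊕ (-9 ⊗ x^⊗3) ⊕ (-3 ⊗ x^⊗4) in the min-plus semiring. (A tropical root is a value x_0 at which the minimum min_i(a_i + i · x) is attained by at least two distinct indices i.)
Roots: {-6, -2, 3, 7}

Each tropical root is a break point of the lower envelope of the lines y = a_i + i · x (there are 5 lines, with slopes 0, 1, ..., 4). Only the lines that attain the minimum somewhere contribute to roots; other lines are dominated. Here the surviving (envelope) indices are i = 4, i = 3, i = 2, i = 1, i = 0.
Intersections between consecutive envelope lines give the roots: for adjacent envelope indices i < j the intersection is x = (a_i − a_j) / (j − i). Reading off the sorted break points: {-6, -2, 3, 7}.
Verification: at each break x_0, at least two indices attain the minimum of min_i(a_i + i · x_0).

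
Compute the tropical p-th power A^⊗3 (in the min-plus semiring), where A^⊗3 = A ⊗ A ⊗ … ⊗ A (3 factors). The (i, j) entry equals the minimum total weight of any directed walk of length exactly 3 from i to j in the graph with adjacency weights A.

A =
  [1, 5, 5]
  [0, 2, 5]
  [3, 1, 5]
A^⊗3 =
  [3, 7, 7]
  [2, 6, 6]
  [2, 5, 6]

Each entry (A^⊗3)_ij equals the minimum over all length-3 walks i = v_0 → v_1 → … → v_3 = j of Σ_t A[v_t][v_{t+1}]. For example, for (i, j) = (0, 2) we minimise over 9 possible intermediate vertex sequences; the minimum is 7, attained along the walk 0 → 0 → 0 → 2.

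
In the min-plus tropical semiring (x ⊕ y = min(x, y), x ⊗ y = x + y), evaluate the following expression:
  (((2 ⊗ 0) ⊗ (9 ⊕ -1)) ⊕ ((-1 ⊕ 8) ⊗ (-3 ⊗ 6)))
(((2 ⊗ 0) ⊗ (9 ⊕ -1)) ⊕ ((-1 ⊕ 8) ⊗ (-3 ⊗ 6))) = 1

Expand innermost to outermost. Recall ⊕ takes the minimum of its arguments and ⊗ takes their sum. Working out the expression (((2 ⊗ 0) ⊗ (9 ⊕ -1)) ⊕ ((-1 ⊕ 8) ⊗ (-3 ⊗ 6))) gives 1.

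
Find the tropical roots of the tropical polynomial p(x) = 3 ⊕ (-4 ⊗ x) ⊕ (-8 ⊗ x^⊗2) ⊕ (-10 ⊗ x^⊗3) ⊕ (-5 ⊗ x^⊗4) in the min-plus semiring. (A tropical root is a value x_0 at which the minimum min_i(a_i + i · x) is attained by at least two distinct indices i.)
Roots: {-5, 2, 4, 7}

Each tropical root is a break point of the lower envelope of the lines y = a_i + i · x (there are 5 lines, with slopes 0, 1, ..., 4). Only the lines that attain the minimum somewhere contribute to roots; other lines are dominated. Here the surviving (envelope) indices are i = 4, i = 3, i = 2, i = 1, i = 0.
Intersections between consecutive envelope lines give the roots: for adjacent envelope indices i < j the intersection is x = (a_i − a_j) / (j − i). Reading off the sorted break points: {-5, 2, 4, 7}.
Verification: at each break x_0, at least two indices attain the minimum of min_i(a_i + i · x_0).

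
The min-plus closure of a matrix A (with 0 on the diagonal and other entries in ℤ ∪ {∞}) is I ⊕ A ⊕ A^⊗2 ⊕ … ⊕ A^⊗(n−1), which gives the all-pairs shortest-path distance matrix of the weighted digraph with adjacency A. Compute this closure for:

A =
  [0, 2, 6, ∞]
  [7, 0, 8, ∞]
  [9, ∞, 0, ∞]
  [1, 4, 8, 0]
Closure =
  [0, 2, 6, ∞]
  [7, 0, 8, ∞]
  [9, 11, 0, ∞]
  [1, 3, 7, 0]

This is the Floyd-Warshall all-pairs shortest-path computation. For each intermediate vertex k = 0, 1, …, 3, update dist[i][j] ← min(dist[i][j], dist[i][k] + dist[k][j]). The final matrix gives, for each (i, j), the minimum total weight of any directed path from i to j (possibly empty when i = j).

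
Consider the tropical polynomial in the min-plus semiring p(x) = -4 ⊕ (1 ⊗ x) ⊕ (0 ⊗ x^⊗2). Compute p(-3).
p(-3) = -6

A tropical monomial a ⊗ x^⊗i evaluates to a + i · x. Evaluating each term at x = -3:
  Term 0 contributes -4 + 0 · -3 = -4
  Term 1 contributes 1 + 1 · -3 = -2
  Term 2 contributes 0 + 2 · -3 = -6
p(-3) = ⊕ of these = min[-4, -2, -6] = -6.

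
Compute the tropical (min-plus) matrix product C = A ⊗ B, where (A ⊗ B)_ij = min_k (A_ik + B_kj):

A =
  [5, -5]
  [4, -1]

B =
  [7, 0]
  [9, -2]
A ⊗ B =
  [4, -7]
  [8, -3]

Apply the min-plus product entry-by-entry:
  C[0][0] = min over k of (A[0][0] + B[0][0] = 5 + 7 = 12, A[0][1] + B[1][0] = -5 + 9 = 4) = 4 (attained at k = 1)
  C[0][1] = min over k of (A[0][0] + B[0][1] = 5 + 0 = 5, A[0][1] + B[1][1] = -5 + -2 = -7) = -7 (attained at k = 1)
  C[1][0] = min over k of (A[1][0] + B[0][0] = 4 + 7 = 11, A[1][1] + B[1][0] = -1 + 9 = 8) = 8 (attained at k = 1)
  C[1][1] = min over k of (A[1][0] + B[0][1] = 4 + 0 = 4, A[1][1] + B[1][1] = -1 + -2 = -3) = -3 (attained at k = 1)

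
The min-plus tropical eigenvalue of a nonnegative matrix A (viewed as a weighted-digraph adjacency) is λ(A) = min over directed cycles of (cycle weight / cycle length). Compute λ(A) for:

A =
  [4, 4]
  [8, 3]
λ(A) = 3

Enumerate directed cycles and compute their means (weight / length). Sample:
  cycle 0 → 0: weight = 4, length = 1, mean = 4/1 ≈ 4.000
  cycle 1 → 1: weight = 3, length = 1, mean = 3/1 ≈ 3.000
  cycle 0 → 1 → 0: weight = 12, length = 2, mean = 12/2 ≈ 6.000
  cycle 1 → 0 → 1: weight = 12, length = 2, mean = 12/2 ≈ 6.000
Minimum mean = 3.000, attained e.g. along the cycle 1 → 1 with weight 3 and length 1. So λ(A) = 3/1 = 3.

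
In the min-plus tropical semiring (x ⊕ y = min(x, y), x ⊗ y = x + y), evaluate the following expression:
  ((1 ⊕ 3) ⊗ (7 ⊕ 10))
((1 ⊕ 3) ⊗ (7 ⊕ 10)) = 8

Expand innermost to outermost. Recall ⊕ takes the minimum of its arguments and ⊗ takes their sum. Working out the expression ((1 ⊕ 3) ⊗ (7 ⊕ 10)) gives 8.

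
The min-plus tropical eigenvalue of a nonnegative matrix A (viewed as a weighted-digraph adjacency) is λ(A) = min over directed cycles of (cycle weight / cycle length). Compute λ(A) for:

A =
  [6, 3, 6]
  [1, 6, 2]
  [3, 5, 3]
λ(A) = 2

Enumerate directed cycles and compute their means (weight / length). Sample:
  cycle 0 → 0: weight = 6, length = 1, mean = 6/1 ≈ 6.000
  cycle 1 → 1: weight = 6, length = 1, mean = 6/1 ≈ 6.000
  cycle 2 → 2: weight = 3, length = 1, mean = 3/1 ≈ 3.000
  cycle 0 → 1 → 0: weight = 4, length = 2, mean = 4/2 ≈ 2.000
  cycle 0 → 2 → 0: weight = 9, length = 2, mean = 9/2 ≈ 4.500
  cycle 1 → 0 → 1: weight = 4, length = 2, mean = 4/2 ≈ 2.000
Minimum mean = 2.000, attained e.g. along the cycle 0 → 1 → 0 with weight 4 and length 2. So λ(A) = 4/2 = 2.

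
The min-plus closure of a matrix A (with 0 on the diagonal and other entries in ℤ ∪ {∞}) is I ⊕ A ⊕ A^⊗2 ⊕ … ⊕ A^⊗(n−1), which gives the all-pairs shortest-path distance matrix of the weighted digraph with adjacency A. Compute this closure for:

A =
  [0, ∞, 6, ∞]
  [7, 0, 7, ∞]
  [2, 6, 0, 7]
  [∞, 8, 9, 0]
Closure =
  [0, 12, 6, 13]
  [7, 0, 7, 14]
  [2, 6, 0, 7]
  [11, 8, 9, 0]

This is the Floyd-Warshall all-pairs shortest-path computation. For each intermediate vertex k = 0, 1, …, 3, update dist[i][j] ← min(dist[i][j], dist[i][k] + dist[k][j]). The final matrix gives, for each (i, j), the minimum total weight of any directed path from i to j (possibly empty when i = j).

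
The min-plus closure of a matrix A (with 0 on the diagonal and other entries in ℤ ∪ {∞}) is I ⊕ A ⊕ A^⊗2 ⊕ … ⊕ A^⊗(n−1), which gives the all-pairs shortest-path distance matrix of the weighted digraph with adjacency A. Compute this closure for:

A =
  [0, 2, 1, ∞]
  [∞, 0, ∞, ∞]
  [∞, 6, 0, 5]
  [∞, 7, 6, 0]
Closure =
  [0, 2, 1, 6]
  [∞, 0, ∞, ∞]
  [∞, 6, 0, 5]
  [∞, 7, 6, 0]

This is the Floyd-Warshall all-pairs shortest-path computation. For each intermediate vertex k = 0, 1, …, 3, update dist[i][j] ← min(dist[i][j], dist[i][k] + dist[k][j]). The final matrix gives, for each (i, j), the minimum total weight of any directed path from i to j (possibly empty when i = j).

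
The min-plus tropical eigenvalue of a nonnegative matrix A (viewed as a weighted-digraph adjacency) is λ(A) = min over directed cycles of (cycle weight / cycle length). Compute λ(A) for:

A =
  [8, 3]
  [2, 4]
λ(A) = 5/2

Enumerate directed cycles and compute their means (weight / length). Sample:
  cycle 0 → 0: weight = 8, length = 1, mean = 8/1 ≈ 8.000
  cycle 1 → 1: weight = 4, length = 1, mean = 4/1 ≈ 4.000
  cycle 0 → 1 → 0: weight = 5, length = 2, mean = 5/2 ≈ 2.500
  cycle 1 → 0 → 1: weight = 5, length = 2, mean = 5/2 ≈ 2.500
Minimum mean = 2.500, attained e.g. along the cycle 0 → 1 → 0 with weight 5 and length 2. So λ(A) = 5/2 = 5/2.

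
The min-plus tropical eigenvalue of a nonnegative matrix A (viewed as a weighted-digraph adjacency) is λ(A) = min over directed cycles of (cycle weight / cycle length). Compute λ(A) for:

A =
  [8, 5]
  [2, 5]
λ(A) = 7/2

Enumerate directed cycles and compute their means (weight / length). Sample:
  cycle 0 → 0: weight = 8, length = 1, mean = 8/1 ≈ 8.000
  cycle 1 → 1: weight = 5, length = 1, mean = 5/1 ≈ 5.000
  cycle 0 → 1 → 0: weight = 7, length = 2, mean = 7/2 ≈ 3.500
  cycle 1 → 0 → 1: weight = 7, length = 2, mean = 7/2 ≈ 3.500
Minimum mean = 3.500, attained e.g. along the cycle 0 → 1 → 0 with weight 7 and length 2. So λ(A) = 7/2 = 7/2.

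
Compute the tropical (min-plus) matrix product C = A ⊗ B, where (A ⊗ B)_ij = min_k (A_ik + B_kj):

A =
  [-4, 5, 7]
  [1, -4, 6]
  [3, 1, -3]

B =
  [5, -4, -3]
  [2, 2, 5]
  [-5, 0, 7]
A ⊗ B =
  [1, -8, -7]
  [-2, -3, -2]
  [-8, -3, 0]

Apply the min-plus product entry-by-entry:
  C[0][0] = min over k of (A[0][0] + B[0][0] = -4 + 5 = 1, A[0][1] + B[1][0] = 5 + 2 = 7, A[0][2] + B[2][0] = 7 + -5 = 2) = 1 (attained at k = 0)
  C[0][1] = min over k of (A[0][0] + B[0][1] = -4 + -4 = -8, A[0][1] + B[1][1] = 5 + 2 = 7, A[0][2] + B[2][1] = 7 + 0 = 7) = -8 (attained at k = 0)
  C[0][2] = min over k of (A[0][0] + B[0][2] = -4 + -3 = -7, A[0][1] + B[1][2] = 5 + 5 = 10, A[0][2] + B[2][2] = 7 + 7 = 14) = -7 (attained at k = 0)
  C[1][0] = min over k of (A[1][0] + B[0][0] = 1 + 5 = 6, A[1][1] + B[1][0] = -4 + 2 = -2, A[1][2] + B[2][0] = 6 + -5 = 1) = -2 (attained at k = 1)
  C[1][1] = min over k of (A[1][0] + B[0][1] = 1 + -4 = -3, A[1][1] + B[1][1] = -4 + 2 = -2, A[1][2] + B[2][1] = 6 + 0 = 6) = -3 (attained at k = 0)
  C[1][2] = min over k of (A[1][0] + B[0][2] = 1 + -3 = -2, A[1][1] + B[1][2] = -4 + 5 = 1, A[1][2] + B[2][2] = 6 + 7 = 13) = -2 (attained at k = 0)
  C[2][0] = min over k of (A[2][0] + B[0][0] = 3 + 5 = 8, A[2][1] + B[1][0] = 1 + 2 = 3, A[2][2] + B[2][0] = -3 + -5 = -8) = -8 (attained at k = 2)
  C[2][1] = min over k of (A[2][0] + B[0][1] = 3 + -4 = -1, A[2][1] + B[1][1] = 1 + 2 = 3, A[2][2] + B[2][1] = -3 + 0 = -3) = -3 (attained at k = 2)
  C[2][2] = min over k of (A[2][0] + B[0][2] = 3 + -3 = 0, A[2][1] + B[1][2] = 1 + 5 = 6, A[2][2] + B[2][2] = -3 + 7 = 4) = 0 (attained at k = 0)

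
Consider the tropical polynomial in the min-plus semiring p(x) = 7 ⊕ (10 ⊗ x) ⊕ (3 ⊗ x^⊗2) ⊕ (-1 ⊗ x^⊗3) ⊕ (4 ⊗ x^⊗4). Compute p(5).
p(5) = 7

A tropical monomial a ⊗ x^⊗i evaluates to a + i · x. Evaluating each term at x = 5:
  Term 0 contributes 7 + 0 · 5 = 7
  Term 1 contributes 10 + 1 · 5 = 15
  Term 2 contributes 3 + 2 · 5 = 13
  Term 3 contributes -1 + 3 · 5 = 14
  Term 4 contributes 4 + 4 · 5 = 24
p(5) = ⊕ of these = min[7, 15, 13, 14, 24] = 7.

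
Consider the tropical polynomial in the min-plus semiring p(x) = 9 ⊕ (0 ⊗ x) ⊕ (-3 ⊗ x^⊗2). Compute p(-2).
p(-2) = -7

A tropical monomial a ⊗ x^⊗i evaluates to a + i · x. Evaluating each term at x = -2:
  Term 0 contributes 9 + 0 · -2 = 9
  Term 1 contributes 0 + 1 · -2 = -2
  Term 2 contributes -3 + 2 · -2 = -7
p(-2) = ⊕ of these = min[9, -2, -7] = -7.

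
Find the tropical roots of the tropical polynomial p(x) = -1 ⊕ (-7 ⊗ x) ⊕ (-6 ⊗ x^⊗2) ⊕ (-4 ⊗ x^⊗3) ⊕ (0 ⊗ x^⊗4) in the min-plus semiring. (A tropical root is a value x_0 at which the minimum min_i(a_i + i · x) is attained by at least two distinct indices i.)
Roots: {-4, -2, -1, 6}

Each tropical root is a break point of the lower envelope of the lines y = a_i + i · x (there are 5 lines, with slopes 0, 1, ..., 4). Only the lines that attain the minimum somewhere contribute to roots; other lines are dominated. Here the surviving (envelope) indices are i = 4, i = 3, i = 2, i = 1, i = 0.
Intersections between consecutive envelope lines give the roots: for adjacent envelope indices i < j the intersection is x = (a_i − a_j) / (j − i). Reading off the sorted break points: {-4, -2, -1, 6}.
Verification: at each break x_0, at least two indices attain the minimum of min_i(a_i + i · x_0).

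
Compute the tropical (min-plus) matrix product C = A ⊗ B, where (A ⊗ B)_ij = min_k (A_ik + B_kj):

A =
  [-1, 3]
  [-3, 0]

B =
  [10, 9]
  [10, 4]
A ⊗ B =
  [9, 7]
  [7, 4]

Apply the min-plus product entry-by-entry:
  C[0][0] = min over k of (A[0][0] + B[0][0] = -1 + 10 = 9, A[0][1] + B[1][0] = 3 + 10 = 13) = 9 (attained at k = 0)
  C[0][1] = min over k of (A[0][0] + B[0][1] = -1 + 9 = 8, A[0][1] + B[1][1] = 3 + 4 = 7) = 7 (attained at k = 1)
  C[1][0] = min over k of (A[1][0] + B[0][0] = -3 + 10 = 7, A[1][1] + B[1][0] = 0 + 10 = 10) = 7 (attained at k = 0)
  C[1][1] = min over k of (A[1][0] + B[0][1] = -3 + 9 = 6, A[1][1] + B[1][1] = 0 + 4 = 4) = 4 (attained at k = 1)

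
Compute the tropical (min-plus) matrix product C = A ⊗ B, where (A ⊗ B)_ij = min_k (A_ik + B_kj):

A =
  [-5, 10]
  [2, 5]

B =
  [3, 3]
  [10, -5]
A ⊗ B =
  [-2, -2]
  [5, 0]

Apply the min-plus product entry-by-entry:
  C[0][0] = min over k of (A[0][0] + B[0][0] = -5 + 3 = -2, A[0][1] + B[1][0] = 10 + 10 = 20) = -2 (attained at k = 0)
  C[0][1] = min over k of (A[0][0] + B[0][1] = -5 + 3 = -2, A[0][1] + B[1][1] = 10 + -5 = 5) = -2 (attained at k = 0)
  C[1][0] = min over k of (A[1][0] + B[0][0] = 2 + 3 = 5, A[1][1] + B[1][0] = 5 + 10 = 15) = 5 (attained at k = 0)
  C[1][1] = min over k of (A[1][0] + B[0][1] = 2 + 3 = 5, A[1][1] + B[1][1] = 5 + -5 = 0) = 0 (attained at k = 1)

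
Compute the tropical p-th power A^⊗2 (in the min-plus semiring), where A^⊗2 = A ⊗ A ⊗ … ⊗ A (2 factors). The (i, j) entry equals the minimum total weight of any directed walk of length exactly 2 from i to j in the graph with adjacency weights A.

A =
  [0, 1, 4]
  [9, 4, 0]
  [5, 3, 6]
A^⊗2 =
  [0, 1, 1]
  [5, 3, 4]
  [5, 6, 3]

Each entry (A^⊗2)_ij equals the minimum over all length-2 walks i = v_0 → v_1 → … → v_2 = j of Σ_t A[v_t][v_{t+1}]. For example, for (i, j) = (0, 2) we minimise over 3 possible intermediate vertex sequences; the minimum is 1, attained along the walk 0 → 1 → 2.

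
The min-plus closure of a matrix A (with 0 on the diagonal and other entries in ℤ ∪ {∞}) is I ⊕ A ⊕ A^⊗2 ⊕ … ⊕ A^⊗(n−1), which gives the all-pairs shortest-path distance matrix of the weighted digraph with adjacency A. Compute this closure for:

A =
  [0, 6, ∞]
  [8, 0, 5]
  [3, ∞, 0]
Closure =
  [0, 6, 11]
  [8, 0, 5]
  [3, 9, 0]

This is the Floyd-Warshall all-pairs shortest-path computation. For each intermediate vertex k = 0, 1, …, 2, update dist[i][j] ← min(dist[i][j], dist[i][k] + dist[k][j]). The final matrix gives, for each (i, j), the minimum total weight of any directed path from i to j (possibly empty when i = j).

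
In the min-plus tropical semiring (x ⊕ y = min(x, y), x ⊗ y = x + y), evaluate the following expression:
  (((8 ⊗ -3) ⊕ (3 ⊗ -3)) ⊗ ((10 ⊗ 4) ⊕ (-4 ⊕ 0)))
(((8 ⊗ -3) ⊕ (3 ⊗ -3)) ⊗ ((10 ⊗ 4) ⊕ (-4 ⊕ 0))) = -4

Expand innermost to outermost. Recall ⊕ takes the minimum of its arguments and ⊗ takes their sum. Working out the expression (((8 ⊗ -3) ⊕ (3 ⊗ -3)) ⊗ ((10 ⊗ 4) ⊕ (-4 ⊕ 0))) gives -4.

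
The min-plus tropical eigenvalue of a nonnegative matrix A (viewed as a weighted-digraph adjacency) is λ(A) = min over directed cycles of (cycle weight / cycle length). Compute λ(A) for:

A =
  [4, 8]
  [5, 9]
λ(A) = 4

Enumerate directed cycles and compute their means (weight / length). Sample:
  cycle 0 → 0: weight = 4, length = 1, mean = 4/1 ≈ 4.000
  cycle 1 → 1: weight = 9, length = 1, mean = 9/1 ≈ 9.000
  cycle 0 → 1 → 0: weight = 13, length = 2, mean = 13/2 ≈ 6.500
  cycle 1 → 0 → 1: weight = 13, length = 2, mean = 13/2 ≈ 6.500
Minimum mean = 4.000, attained e.g. along the cycle 0 → 0 with weight 4 and length 1. So λ(A) = 4/1 = 4.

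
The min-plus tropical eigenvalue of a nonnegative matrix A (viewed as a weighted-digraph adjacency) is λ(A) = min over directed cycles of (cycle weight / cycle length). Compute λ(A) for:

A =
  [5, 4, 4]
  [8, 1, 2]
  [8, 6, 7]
λ(A) = 1

Enumerate directed cycles and compute their means (weight / length). Sample:
  cycle 0 → 0: weight = 5, length = 1, mean = 5/1 ≈ 5.000
  cycle 1 → 1: weight = 1, length = 1, mean = 1/1 ≈ 1.000
  cycle 2 → 2: weight = 7, length = 1, mean = 7/1 ≈ 7.000
  cycle 0 → 1 → 0: weight = 12, length = 2, mean = 12/2 ≈ 6.000
  cycle 0 → 2 → 0: weight = 12, length = 2, mean = 12/2 ≈ 6.000
  cycle 1 → 0 → 1: weight = 12, length = 2, mean = 12/2 ≈ 6.000
Minimum mean = 1.000, attained e.g. along the cycle 1 → 1 with weight 1 and length 1. So λ(A) = 1/1 = 1.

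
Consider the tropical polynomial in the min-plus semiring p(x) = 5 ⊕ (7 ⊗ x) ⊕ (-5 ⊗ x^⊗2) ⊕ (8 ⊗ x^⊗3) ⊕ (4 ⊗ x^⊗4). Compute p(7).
p(7) = 5

A tropical monomial a ⊗ x^⊗i evaluates to a + i · x. Evaluating each term at x = 7:
  Term 0 contributes 5 + 0 · 7 = 5
  Term 1 contributes 7 + 1 · 7 = 14
  Term 2 contributes -5 + 2 · 7 = 9
  Term 3 contributes 8 + 3 · 7 = 29
  Term 4 contributes 4 + 4 · 7 = 32
p(7) = ⊕ of these = min[5, 14, 9, 29, 32] = 5.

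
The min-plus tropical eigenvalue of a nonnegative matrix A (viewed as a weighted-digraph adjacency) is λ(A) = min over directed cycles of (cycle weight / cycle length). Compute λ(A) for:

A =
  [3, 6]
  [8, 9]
λ(A) = 3

Enumerate directed cycles and compute their means (weight / length). Sample:
  cycle 0 → 0: weight = 3, length = 1, mean = 3/1 ≈ 3.000
  cycle 1 → 1: weight = 9, length = 1, mean = 9/1 ≈ 9.000
  cycle 0 → 1 → 0: weight = 14, length = 2, mean = 14/2 ≈ 7.000
  cycle 1 → 0 → 1: weight = 14, length = 2, mean = 14/2 ≈ 7.000
Minimum mean = 3.000, attained e.g. along the cycle 0 → 0 with weight 3 and length 1. So λ(A) = 3/1 = 3.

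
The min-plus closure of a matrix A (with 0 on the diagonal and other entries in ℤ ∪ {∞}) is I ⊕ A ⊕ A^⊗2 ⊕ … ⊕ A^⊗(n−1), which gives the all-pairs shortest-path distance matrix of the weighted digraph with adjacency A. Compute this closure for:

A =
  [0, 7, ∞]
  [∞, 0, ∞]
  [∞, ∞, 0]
Closure =
  [0, 7, ∞]
  [∞, 0, ∞]
  [∞, ∞, 0]

This is the Floyd-Warshall all-pairs shortest-path computation. For each intermediate vertex k = 0, 1, …, 2, update dist[i][j] ← min(dist[i][j], dist[i][k] + dist[k][j]). The final matrix gives, for each (i, j), the minimum total weight of any directed path from i to j (possibly empty when i = j).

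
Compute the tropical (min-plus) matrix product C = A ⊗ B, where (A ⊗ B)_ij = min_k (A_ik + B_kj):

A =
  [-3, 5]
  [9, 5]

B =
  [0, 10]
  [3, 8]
A ⊗ B =
  [-3, 7]
  [8, 13]

Apply the min-plus product entry-by-entry:
  C[0][0] = min over k of (A[0][0] + B[0][0] = -3 + 0 = -3, A[0][1] + B[1][0] = 5 + 3 = 8) = -3 (attained at k = 0)
  C[0][1] = min over k of (A[0][0] + B[0][1] = -3 + 10 = 7, A[0][1] + B[1][1] = 5 + 8 = 13) = 7 (attained at k = 0)
  C[1][0] = min over k of (A[1][0] + B[0][0] = 9 + 0 = 9, A[1][1] + B[1][0] = 5 + 3 = 8) = 8 (attained at k = 1)
  C[1][1] = min over k of (A[1][0] + B[0][1] = 9 + 10 = 19, A[1][1] + B[1][1] = 5 + 8 = 13) = 13 (attained at k = 1)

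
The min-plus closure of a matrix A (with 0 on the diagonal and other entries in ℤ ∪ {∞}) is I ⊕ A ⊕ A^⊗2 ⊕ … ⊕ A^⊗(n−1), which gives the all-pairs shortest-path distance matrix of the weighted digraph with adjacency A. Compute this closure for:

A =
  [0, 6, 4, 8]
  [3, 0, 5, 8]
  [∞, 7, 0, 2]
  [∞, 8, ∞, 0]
Closure =
  [0, 6, 4, 6]
  [3, 0, 5, 7]
  [10, 7, 0, 2]
  [11, 8, 13, 0]

This is the Floyd-Warshall all-pairs shortest-path computation. For each intermediate vertex k = 0, 1, …, 3, update dist[i][j] ← min(dist[i][j], dist[i][k] + dist[k][j]). The final matrix gives, for each (i, j), the minimum total weight of any directed path from i to j (possibly empty when i = j).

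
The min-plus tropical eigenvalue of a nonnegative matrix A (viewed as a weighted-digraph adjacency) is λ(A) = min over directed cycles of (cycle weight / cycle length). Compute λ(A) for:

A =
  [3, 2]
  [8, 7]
λ(A) = 3

Enumerate directed cycles and compute their means (weight / length). Sample:
  cycle 0 → 0: weight = 3, length = 1, mean = 3/1 ≈ 3.000
  cycle 1 → 1: weight = 7, length = 1, mean = 7/1 ≈ 7.000
  cycle 0 → 1 → 0: weight = 10, length = 2, mean = 10/2 ≈ 5.000
  cycle 1 → 0 → 1: weight = 10, length = 2, mean = 10/2 ≈ 5.000
Minimum mean = 3.000, attained e.g. along the cycle 0 → 0 with weight 3 and length 1. So λ(A) = 3/1 = 3.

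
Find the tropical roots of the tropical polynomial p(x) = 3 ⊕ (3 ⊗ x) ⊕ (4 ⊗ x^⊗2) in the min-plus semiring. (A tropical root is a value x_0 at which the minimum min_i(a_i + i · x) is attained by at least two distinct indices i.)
Roots: {-1, 0}

Each tropical root is a break point of the lower envelope of the lines y = a_i + i · x (there are 3 lines, with slopes 0, 1, ..., 2). Only the lines that attain the minimum somewhere contribute to roots; other lines are dominated. Here the surviving (envelope) indices are i = 2, i = 1, i = 0.
Intersections between consecutive envelope lines give the roots: for adjacent envelope indices i < j the intersection is x = (a_i − a_j) / (j − i). Reading off the sorted break points: {-1, 0}.
Verification: at each break x_0, at least two indices attain the minimum of min_i(a_i + i · x_0).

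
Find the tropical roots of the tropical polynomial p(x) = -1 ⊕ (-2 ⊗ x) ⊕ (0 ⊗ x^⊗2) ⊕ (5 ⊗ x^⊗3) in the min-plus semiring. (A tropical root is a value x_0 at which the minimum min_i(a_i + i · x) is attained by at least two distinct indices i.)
Roots: {-5, -2, 1}

Each tropical root is a break point of the lower envelope of the lines y = a_i + i · x (there are 4 lines, with slopes 0, 1, ..., 3). Only the lines that attain the minimum somewhere contribute to roots; other lines are dominated. Here the surviving (envelope) indices are i = 3, i = 2, i = 1, i = 0.
Intersections between consecutive envelope lines give the roots: for adjacent envelope indices i < j the intersection is x = (a_i − a_j) / (j − i). Reading off the sorted break points: {-5, -2, 1}.
Verification: at each break x_0, at least two indices attain the minimum of min_i(a_i + i · x_0).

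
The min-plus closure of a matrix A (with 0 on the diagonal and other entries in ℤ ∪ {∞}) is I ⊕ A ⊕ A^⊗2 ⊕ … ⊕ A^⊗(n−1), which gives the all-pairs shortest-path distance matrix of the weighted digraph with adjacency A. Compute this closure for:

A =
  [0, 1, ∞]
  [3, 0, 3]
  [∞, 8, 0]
Closure =
  [0, 1, 4]
  [3, 0, 3]
  [11, 8, 0]

This is the Floyd-Warshall all-pairs shortest-path computation. For each intermediate vertex k = 0, 1, …, 2, update dist[i][j] ← min(dist[i][j], dist[i][k] + dist[k][j]). The final matrix gives, for each (i, j), the minimum total weight of any directed path from i to j (possibly empty when i = j).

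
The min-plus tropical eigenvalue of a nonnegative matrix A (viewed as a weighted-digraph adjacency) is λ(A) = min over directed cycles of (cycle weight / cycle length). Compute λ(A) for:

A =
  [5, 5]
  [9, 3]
λ(A) = 3

Enumerate directed cycles and compute their means (weight / length). Sample:
  cycle 0 → 0: weight = 5, length = 1, mean = 5/1 ≈ 5.000
  cycle 1 → 1: weight = 3, length = 1, mean = 3/1 ≈ 3.000
  cycle 0 → 1 → 0: weight = 14, length = 2, mean = 14/2 ≈ 7.000
  cycle 1 → 0 → 1: weight = 14, length = 2, mean = 14/2 ≈ 7.000
Minimum mean = 3.000, attained e.g. along the cycle 1 → 1 with weight 3 and length 1. So λ(A) = 3/1 = 3.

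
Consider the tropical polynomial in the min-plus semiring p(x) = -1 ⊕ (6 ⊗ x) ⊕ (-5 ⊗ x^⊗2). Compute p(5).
p(5) = -1

A tropical monomial a ⊗ x^⊗i evaluates to a + i · x. Evaluating each term at x = 5:
  Term 0 contributes -1 + 0 · 5 = -1
  Term 1 contributes 6 + 1 · 5 = 11
  Term 2 contributes -5 + 2 · 5 = 5
p(5) = ⊕ of these = min[-1, 11, 5] = -1.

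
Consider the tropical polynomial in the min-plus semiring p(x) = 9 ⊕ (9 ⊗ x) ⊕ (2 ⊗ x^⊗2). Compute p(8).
p(8) = 9

A tropical monomial a ⊗ x^⊗i evaluates to a + i · x. Evaluating each term at x = 8:
  Term 0 contributes 9 + 0 · 8 = 9
  Term 1 contributes 9 + 1 · 8 = 17
  Term 2 contributes 2 + 2 · 8 = 18
p(8) = ⊕ of these = min[9, 17, 18] = 9.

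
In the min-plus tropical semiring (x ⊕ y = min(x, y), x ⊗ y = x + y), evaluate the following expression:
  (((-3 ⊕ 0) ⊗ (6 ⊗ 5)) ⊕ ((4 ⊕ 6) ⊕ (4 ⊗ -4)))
(((-3 ⊕ 0) ⊗ (6 ⊗ 5)) ⊕ ((4 ⊕ 6) ⊕ (4 ⊗ -4))) = 0

Expand innermost to outermost. Recall ⊕ takes the minimum of its arguments and ⊗ takes their sum. Working out the expression (((-3 ⊕ 0) ⊗ (6 ⊗ 5)) ⊕ ((4 ⊕ 6) ⊕ (4 ⊗ -4))) gives 0.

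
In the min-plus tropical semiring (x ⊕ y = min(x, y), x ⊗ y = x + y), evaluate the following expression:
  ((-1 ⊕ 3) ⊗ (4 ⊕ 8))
((-1 ⊕ 3) ⊗ (4 ⊕ 8)) = 3

Expand innermost to outermost. Recall ⊕ takes the minimum of its arguments and ⊗ takes their sum. Working out the expression ((-1 ⊕ 3) ⊗ (4 ⊕ 8)) gives 3.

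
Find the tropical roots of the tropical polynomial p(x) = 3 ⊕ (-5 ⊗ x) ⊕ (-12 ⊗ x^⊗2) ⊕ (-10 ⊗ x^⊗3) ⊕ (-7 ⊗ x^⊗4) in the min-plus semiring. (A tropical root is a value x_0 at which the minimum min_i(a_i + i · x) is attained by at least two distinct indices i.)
Roots: {-3, -2, 7, 8}

Each tropical root is a break point of the lower envelope of the lines y = a_i + i · x (there are 5 lines, with slopes 0, 1, ..., 4). Only the lines that attain the minimum somewhere contribute to roots; other lines are dominated. Here the surviving (envelope) indices are i = 4, i = 3, i = 2, i = 1, i = 0.
Intersections between consecutive envelope lines give the roots: for adjacent envelope indices i < j the intersection is x = (a_i − a_j) / (j − i). Reading off the sorted break points: {-3, -2, 7, 8}.
Verification: at each break x_0, at least two indices attain the minimum of min_i(a_i + i · x_0).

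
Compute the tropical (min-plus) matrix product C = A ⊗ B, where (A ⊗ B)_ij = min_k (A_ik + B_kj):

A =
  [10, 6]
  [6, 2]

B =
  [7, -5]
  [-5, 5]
A ⊗ B =
  [1, 5]
  [-3, 1]

Apply the min-plus product entry-by-entry:
  C[0][0] = min over k of (A[0][0] + B[0][0] = 10 + 7 = 17, A[0][1] + B[1][0] = 6 + -5 = 1) = 1 (attained at k = 1)
  C[0][1] = min over k of (A[0][0] + B[0][1] = 10 + -5 = 5, A[0][1] + B[1][1] = 6 + 5 = 11) = 5 (attained at k = 0)
  C[1][0] = min over k of (A[1][0] + B[0][0] = 6 + 7 = 13, A[1][1] + B[1][0] = 2 + -5 = -3) = -3 (attained at k = 1)
  C[1][1] = min over k of (A[1][0] + B[0][1] = 6 + -5 = 1, A[1][1] + B[1][1] = 2 + 5 = 7) = 1 (attained at k = 0)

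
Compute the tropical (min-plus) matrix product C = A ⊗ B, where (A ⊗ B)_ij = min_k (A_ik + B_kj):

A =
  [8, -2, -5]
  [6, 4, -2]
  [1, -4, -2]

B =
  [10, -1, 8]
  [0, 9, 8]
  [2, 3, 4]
A ⊗ B =
  [-3, -2, -1]
  [0, 1, 2]
  [-4, 0, 2]

Apply the min-plus product entry-by-entry:
  C[0][0] = min over k of (A[0][0] + B[0][0] = 8 + 10 = 18, A[0][1] + B[1][0] = -2 + 0 = -2, A[0][2] + B[2][0] = -5 + 2 = -3) = -3 (attained at k = 2)
  C[0][1] = min over k of (A[0][0] + B[0][1] = 8 + -1 = 7, A[0][1] + B[1][1] = -2 + 9 = 7, A[0][2] + B[2][1] = -5 + 3 = -2) = -2 (attained at k = 2)
  C[0][2] = min over k of (A[0][0] + B[0][2] = 8 + 8 = 16, A[0][1] + B[1][2] = -2 + 8 = 6, A[0][2] + B[2][2] = -5 + 4 = -1) = -1 (attained at k = 2)
  C[1][0] = min over k of (A[1][0] + B[0][0] = 6 + 10 = 16, A[1][1] + B[1][0] = 4 + 0 = 4, A[1][2] + B[2][0] = -2 + 2 = 0) = 0 (attained at k = 2)
  C[1][1] = min over k of (A[1][0] + B[0][1] = 6 + -1 = 5, A[1][1] + B[1][1] = 4 + 9 = 13, A[1][2] + B[2][1] = -2 + 3 = 1) = 1 (attained at k = 2)
  C[1][2] = min over k of (A[1][0] + B[0][2] = 6 + 8 = 14, A[1][1] + B[1][2] = 4 + 8 = 12, A[1][2] + B[2][2] = -2 + 4 = 2) = 2 (attained at k = 2)
  C[2][0] = min over k of (A[2][0] + B[0][0] = 1 + 10 = 11, A[2][1] + B[1][0] = -4 + 0 = -4, A[2][2] + B[2][0] = -2 + 2 = 0) = -4 (attained at k = 1)
  C[2][1] = min over k of (A[2][0] + B[0][1] = 1 + -1 = 0, A[2][1] + B[1][1] = -4 + 9 = 5, A[2][2] + B[2][1] = -2 + 3 = 1) = 0 (attained at k = 0)
  C[2][2] = min over k of (A[2][0] + B[0][2] = 1 + 8 = 9, A[2][1] + B[1][2] = -4 + 8 = 4, A[2][2] + B[2][2] = -2 + 4 = 2) = 2 (attained at k = 2)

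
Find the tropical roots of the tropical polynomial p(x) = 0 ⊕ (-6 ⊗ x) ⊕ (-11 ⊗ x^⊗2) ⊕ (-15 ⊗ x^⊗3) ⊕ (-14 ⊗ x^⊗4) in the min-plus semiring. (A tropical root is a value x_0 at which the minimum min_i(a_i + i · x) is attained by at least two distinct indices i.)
Roots: {-1, 4, 5, 6}

Each tropical root is a break point of the lower envelope of the lines y = a_i + i · x (there are 5 lines, with slopes 0, 1, ..., 4). Only the lines that attain the minimum somewhere contribute to roots; other lines are dominated. Here the surviving (envelope) indices are i = 4, i = 3, i = 2, i = 1, i = 0.
Intersections between consecutive envelope lines give the roots: for adjacent envelope indices i < j the intersection is x = (a_i − a_j) / (j − i). Reading off the sorted break points: {-1, 4, 5, 6}.
Verification: at each break x_0, at least two indices attain the minimum of min_i(a_i + i · x_0).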